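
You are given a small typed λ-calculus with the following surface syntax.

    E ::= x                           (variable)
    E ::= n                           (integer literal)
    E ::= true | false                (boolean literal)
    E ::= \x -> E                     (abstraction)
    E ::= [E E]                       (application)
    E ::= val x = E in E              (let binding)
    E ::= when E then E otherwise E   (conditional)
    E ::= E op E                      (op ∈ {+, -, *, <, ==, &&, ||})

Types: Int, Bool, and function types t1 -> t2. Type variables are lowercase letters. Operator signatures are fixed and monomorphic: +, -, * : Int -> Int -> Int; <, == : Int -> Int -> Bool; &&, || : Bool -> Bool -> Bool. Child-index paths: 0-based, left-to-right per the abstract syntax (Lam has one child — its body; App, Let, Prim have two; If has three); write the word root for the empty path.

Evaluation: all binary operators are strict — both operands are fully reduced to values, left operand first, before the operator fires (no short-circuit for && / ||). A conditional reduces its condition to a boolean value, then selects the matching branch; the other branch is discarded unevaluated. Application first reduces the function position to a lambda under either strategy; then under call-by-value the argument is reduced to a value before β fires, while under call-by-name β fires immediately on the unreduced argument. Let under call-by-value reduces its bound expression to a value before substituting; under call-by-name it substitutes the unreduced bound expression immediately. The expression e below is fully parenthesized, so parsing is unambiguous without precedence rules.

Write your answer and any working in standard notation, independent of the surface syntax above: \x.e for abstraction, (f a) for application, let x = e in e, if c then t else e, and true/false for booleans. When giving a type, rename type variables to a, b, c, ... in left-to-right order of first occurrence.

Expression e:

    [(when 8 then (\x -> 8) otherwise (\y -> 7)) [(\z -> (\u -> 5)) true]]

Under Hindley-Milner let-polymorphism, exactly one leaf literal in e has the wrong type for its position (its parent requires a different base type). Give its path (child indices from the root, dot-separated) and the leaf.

Answer: 0.0 : 8

Derivation:
  unify Int ~ Bool
  FAIL: mismatch Int ~ Bool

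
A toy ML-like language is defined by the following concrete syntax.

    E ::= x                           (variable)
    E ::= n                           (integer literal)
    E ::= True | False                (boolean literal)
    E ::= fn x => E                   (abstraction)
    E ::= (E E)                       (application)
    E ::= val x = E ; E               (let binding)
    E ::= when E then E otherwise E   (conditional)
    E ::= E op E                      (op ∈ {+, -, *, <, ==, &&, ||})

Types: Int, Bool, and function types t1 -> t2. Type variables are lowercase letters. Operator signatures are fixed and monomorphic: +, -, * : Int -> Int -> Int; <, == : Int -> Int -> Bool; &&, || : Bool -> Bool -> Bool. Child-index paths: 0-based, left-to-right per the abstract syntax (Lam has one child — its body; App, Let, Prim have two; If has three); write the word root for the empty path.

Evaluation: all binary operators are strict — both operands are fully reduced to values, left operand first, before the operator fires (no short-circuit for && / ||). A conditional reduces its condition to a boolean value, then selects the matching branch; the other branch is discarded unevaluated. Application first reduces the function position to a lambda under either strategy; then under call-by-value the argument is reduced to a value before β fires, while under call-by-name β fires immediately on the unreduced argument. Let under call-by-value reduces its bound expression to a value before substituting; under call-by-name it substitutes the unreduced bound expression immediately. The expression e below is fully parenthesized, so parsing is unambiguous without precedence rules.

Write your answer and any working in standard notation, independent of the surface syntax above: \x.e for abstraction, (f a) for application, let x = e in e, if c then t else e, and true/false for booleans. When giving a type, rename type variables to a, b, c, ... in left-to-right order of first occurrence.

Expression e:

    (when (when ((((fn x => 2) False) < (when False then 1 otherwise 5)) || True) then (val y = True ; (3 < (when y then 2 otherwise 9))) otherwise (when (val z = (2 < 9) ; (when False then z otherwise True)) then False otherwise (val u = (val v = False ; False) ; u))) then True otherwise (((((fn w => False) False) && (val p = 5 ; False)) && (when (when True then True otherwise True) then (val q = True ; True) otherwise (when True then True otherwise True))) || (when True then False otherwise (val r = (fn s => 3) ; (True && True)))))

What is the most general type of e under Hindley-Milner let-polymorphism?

Answer: Bool

Derivation:
\x._ : a -> Int
  unify a -> Int ~ Bool -> b
  unify a ~ Bool
  unify Int ~ b
_ _ : Int
  unify Int ~ Int
  unify Bool ~ Bool
  unify Int ~ Int
  unify Int ~ Int
  unify Bool ~ Bool
  unify Bool ~ Bool
  unify Bool ~ Bool
let y : Bool
  unify Int ~ Int
y : Bool
  unify Bool ~ Bool
  unify Int ~ Int
  unify Int ~ Int
  unify Int ~ Int
  unify Int ~ Int
let z : Bool
  unify Bool ~ Bool
z : Bool
  unify Bool ~ Bool
  unify Bool ~ Bool
let v : Bool
let u : Bool
u : Bool
  unify Bool ~ Bool
  unify Bool ~ Bool
  unify Bool ~ Bool
\w._ : c -> Bool
  unify c -> Bool ~ Bool -> d
  unify c ~ Bool
  unify Bool ~ d
_ _ : Bool
  unify Bool ~ Bool
let p : Int
  unify Bool ~ Bool
  unify Bool ~ Bool
  unify Bool ~ Bool
  unify Bool ~ Bool
  unify Bool ~ Bool
let q : Bool
  unify Bool ~ Bool
  unify Bool ~ Bool
  unify Bool ~ Bool
  unify Bool ~ Bool
  unify Bool ~ Bool
  unify Bool ~ Bool
\s._ : e -> Int
let r : forall. e -> Int
  unify Bool ~ Bool
  unify Bool ~ Bool
  unify Bool ~ Bool
  unify Bool ~ Bool
  unify Bool ~ Bool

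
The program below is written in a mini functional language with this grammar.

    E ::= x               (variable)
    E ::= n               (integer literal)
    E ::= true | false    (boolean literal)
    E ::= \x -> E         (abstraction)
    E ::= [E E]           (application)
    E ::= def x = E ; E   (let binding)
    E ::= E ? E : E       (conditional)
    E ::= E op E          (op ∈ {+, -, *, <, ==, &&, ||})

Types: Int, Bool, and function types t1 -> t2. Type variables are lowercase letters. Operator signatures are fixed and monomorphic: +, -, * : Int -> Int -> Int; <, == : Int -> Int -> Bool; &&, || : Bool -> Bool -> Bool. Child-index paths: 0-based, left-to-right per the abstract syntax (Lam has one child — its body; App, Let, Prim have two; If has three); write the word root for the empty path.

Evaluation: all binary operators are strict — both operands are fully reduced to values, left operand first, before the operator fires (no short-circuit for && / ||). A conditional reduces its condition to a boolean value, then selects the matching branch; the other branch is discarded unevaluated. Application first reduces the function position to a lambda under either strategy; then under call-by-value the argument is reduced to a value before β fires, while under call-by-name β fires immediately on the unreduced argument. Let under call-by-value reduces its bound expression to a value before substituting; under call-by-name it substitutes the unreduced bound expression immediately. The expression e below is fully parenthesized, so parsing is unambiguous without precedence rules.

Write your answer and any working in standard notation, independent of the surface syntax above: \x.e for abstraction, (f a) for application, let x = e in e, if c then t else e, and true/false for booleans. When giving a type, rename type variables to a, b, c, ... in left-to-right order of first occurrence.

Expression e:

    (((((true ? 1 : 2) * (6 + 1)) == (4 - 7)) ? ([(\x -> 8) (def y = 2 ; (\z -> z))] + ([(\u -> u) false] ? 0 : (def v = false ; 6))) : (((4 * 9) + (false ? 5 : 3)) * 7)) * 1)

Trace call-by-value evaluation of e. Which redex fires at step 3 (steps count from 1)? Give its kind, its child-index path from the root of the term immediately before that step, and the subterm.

Derivation:
step 0: ((if (((if true then 1 else 2) * (6 + 1)) == (4 - 7)) then (((\x.8) (let y = 2 in (\z.z))) + (if ((\u.u) false) then 0 else (let v = false in 6))) else (((4 * 9) + (if false then 5 else 3)) * 7)) * 1)
step 1: [if@0.0.0.0] ((if ((1 * (6 + 1)) == (4 - 7)) then (((\x.8) (let y = 2 in (\z.z))) + (if ((\u.u) false) then 0 else (let v = false in 6))) else (((4 * 9) + (if false then 5 else 3)) * 7)) * 1)
step 2: [delta@0.0.0.1] ((if ((1 * 7) == (4 - 7)) then (((\x.8) (let y = 2 in (\z.z))) + (if ((\u.u) false) then 0 else (let v = false in 6))) else (((4 * 9) + (if false then 5 else 3)) * 7)) * 1)
step 3: [delta@0.0.0] ((if (7 == (4 - 7)) then (((\x.8) (let y = 2 in (\z.z))) + (if ((\u.u) false) then 0 else (let v = false in 6))) else (((4 * 9) + (if false then 5 else 3)) * 7)) * 1)

Answer: delta at 0.0.0 : (1 * 7)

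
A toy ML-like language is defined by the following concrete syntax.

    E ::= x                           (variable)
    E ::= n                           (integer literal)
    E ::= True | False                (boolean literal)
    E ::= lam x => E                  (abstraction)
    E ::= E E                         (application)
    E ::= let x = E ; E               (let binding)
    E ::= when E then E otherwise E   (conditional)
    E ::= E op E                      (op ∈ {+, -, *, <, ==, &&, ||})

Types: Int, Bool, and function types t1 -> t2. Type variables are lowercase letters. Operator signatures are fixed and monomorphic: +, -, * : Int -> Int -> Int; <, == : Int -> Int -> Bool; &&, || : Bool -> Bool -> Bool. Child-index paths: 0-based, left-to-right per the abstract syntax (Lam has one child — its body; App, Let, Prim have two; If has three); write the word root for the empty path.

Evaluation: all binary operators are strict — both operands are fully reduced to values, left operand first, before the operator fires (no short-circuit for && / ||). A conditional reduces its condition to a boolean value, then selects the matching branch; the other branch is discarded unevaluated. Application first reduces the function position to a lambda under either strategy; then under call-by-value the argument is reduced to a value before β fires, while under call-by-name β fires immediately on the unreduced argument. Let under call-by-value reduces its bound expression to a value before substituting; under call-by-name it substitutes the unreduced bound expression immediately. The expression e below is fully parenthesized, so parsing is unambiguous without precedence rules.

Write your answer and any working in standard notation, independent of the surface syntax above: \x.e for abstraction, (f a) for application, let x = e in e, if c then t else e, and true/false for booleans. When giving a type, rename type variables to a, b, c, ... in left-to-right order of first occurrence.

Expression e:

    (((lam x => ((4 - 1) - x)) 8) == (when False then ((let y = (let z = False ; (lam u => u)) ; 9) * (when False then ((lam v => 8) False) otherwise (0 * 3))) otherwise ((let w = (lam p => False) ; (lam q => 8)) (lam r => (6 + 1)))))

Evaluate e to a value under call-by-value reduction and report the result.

Answer: false

Derivation:
step 0: (((\x.((4 - 1) - x)) 8) == (if false then ((let y = (let z = false in (\u.u)) in 9) * (if false then ((\v.8) false) else (0 * 3))) else ((let w = (\p.false) in (\q.8)) (\r.(6 + 1)))))
step 1: [beta@0] (((4 - 1) - 8) == (if false then ((let y = (let z = false in (\u.u)) in 9) * (if false then ((\v.8) false) else (0 * 3))) else ((let w = (\p.false) in (\q.8)) (\r.(6 + 1)))))
step 2: [delta@0.0] ((3 - 8) == (if false then ((let y = (let z = false in (\u.u)) in 9) * (if false then ((\v.8) false) else (0 * 3))) else ((let w = (\p.false) in (\q.8)) (\r.(6 + 1)))))
step 3: [delta@0] (-5 == (if false then ((let y = (let z = false in (\u.u)) in 9) * (if false then ((\v.8) false) else (0 * 3))) else ((let w = (\p.false) in (\q.8)) (\r.(6 + 1)))))
step 4: [if@1] (-5 == ((let w = (\p.false) in (\q.8)) (\r.(6 + 1))))
step 5: [let@1.0] (-5 == ((\q.8) (\r.(6 + 1))))
step 6: [beta@1] (-5 == 8)
step 7: [delta@root] false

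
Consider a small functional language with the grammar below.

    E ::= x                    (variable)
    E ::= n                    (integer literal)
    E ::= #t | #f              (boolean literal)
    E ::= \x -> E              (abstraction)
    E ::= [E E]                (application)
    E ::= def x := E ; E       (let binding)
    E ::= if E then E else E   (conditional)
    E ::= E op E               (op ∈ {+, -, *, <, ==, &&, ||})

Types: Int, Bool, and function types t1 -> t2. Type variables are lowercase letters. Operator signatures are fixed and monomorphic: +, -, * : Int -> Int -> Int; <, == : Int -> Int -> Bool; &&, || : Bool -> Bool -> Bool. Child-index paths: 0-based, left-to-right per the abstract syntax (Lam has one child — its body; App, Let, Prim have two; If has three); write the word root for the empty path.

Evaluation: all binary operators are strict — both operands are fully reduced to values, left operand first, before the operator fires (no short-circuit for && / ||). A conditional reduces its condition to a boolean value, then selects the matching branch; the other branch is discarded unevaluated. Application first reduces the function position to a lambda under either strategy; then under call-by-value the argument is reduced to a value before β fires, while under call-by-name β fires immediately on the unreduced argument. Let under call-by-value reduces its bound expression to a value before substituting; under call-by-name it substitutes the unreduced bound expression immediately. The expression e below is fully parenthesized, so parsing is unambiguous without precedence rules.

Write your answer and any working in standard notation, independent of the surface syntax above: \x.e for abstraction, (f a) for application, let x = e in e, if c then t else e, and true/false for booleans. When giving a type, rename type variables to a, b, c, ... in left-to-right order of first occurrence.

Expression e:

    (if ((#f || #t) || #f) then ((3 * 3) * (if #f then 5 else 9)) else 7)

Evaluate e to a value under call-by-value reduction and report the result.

Working:
step 0: (if ((false || true) || false) then ((3 * 3) * (if false then 5 else 9)) else 7)
step 1: [delta@0.0] (if (true || false) then ((3 * 3) * (if false then 5 else 9)) else 7)
step 2: [delta@0] (if true then ((3 * 3) * (if false then 5 else 9)) else 7)
step 3: [if@root] ((3 * 3) * (if false then 5 else 9))
step 4: [delta@0] (9 * (if false then 5 else 9))
step 5: [if@1] (9 * 9)
step 6: [delta@root] 81

Answer: 81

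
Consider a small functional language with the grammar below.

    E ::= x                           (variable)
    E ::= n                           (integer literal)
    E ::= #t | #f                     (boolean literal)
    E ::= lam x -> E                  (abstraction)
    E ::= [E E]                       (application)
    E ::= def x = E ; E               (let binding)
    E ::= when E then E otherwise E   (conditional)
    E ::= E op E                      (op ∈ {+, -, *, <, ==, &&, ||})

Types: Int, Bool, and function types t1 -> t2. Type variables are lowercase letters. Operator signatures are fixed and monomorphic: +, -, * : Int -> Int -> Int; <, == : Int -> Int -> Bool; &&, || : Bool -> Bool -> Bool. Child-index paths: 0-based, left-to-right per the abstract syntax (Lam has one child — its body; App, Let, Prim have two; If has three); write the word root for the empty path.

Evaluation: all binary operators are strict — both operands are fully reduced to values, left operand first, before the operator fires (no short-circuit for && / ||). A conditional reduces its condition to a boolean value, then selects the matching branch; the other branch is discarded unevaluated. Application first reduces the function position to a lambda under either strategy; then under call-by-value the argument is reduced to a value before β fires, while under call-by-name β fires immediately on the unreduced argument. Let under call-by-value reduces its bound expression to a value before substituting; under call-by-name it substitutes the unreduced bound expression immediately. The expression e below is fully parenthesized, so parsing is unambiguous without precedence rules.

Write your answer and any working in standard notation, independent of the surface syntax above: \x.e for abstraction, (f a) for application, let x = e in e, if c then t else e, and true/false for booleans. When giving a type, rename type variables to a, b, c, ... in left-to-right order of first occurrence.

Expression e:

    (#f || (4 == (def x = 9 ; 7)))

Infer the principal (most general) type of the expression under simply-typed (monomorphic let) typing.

Answer: Bool

Trace:
  unify Bool ~ Bool
  unify Int ~ Int
let x : Int
  unify Int ~ Int
  unify Bool ~ Bool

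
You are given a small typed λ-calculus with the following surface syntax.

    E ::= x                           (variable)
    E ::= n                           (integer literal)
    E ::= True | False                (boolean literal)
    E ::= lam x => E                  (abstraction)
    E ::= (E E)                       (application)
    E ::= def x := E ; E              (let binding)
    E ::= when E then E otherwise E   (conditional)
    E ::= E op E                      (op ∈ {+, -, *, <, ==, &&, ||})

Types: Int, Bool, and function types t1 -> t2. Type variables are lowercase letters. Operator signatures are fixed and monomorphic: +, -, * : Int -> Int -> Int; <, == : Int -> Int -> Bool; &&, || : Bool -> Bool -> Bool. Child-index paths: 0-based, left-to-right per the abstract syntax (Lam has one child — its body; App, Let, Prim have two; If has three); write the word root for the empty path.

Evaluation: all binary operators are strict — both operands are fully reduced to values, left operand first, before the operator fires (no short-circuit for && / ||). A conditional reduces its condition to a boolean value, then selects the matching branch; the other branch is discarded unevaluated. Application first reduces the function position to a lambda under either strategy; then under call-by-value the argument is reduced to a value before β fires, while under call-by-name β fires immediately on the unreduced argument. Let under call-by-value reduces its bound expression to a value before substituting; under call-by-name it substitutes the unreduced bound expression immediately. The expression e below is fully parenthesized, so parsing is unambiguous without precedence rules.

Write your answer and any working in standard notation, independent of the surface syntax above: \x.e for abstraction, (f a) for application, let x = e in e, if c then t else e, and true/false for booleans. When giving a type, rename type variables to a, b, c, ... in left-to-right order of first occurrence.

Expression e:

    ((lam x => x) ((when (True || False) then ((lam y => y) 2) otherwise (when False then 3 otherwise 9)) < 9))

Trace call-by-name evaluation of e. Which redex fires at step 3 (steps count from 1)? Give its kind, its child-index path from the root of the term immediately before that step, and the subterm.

Derivation:
step 0: ((\x.x) ((if (true || false) then ((\y.y) 2) else (if false then 3 else 9)) < 9))
step 1: [beta@root] ((if (true || false) then ((\y.y) 2) else (if false then 3 else 9)) < 9)
step 2: [delta@0.0] ((if true then ((\y.y) 2) else (if false then 3 else 9)) < 9)
step 3: [if@0] (((\y.y) 2) < 9)

Answer: if at 0 : (if true then ((\y.y) 2) else (if false then 3 else 9))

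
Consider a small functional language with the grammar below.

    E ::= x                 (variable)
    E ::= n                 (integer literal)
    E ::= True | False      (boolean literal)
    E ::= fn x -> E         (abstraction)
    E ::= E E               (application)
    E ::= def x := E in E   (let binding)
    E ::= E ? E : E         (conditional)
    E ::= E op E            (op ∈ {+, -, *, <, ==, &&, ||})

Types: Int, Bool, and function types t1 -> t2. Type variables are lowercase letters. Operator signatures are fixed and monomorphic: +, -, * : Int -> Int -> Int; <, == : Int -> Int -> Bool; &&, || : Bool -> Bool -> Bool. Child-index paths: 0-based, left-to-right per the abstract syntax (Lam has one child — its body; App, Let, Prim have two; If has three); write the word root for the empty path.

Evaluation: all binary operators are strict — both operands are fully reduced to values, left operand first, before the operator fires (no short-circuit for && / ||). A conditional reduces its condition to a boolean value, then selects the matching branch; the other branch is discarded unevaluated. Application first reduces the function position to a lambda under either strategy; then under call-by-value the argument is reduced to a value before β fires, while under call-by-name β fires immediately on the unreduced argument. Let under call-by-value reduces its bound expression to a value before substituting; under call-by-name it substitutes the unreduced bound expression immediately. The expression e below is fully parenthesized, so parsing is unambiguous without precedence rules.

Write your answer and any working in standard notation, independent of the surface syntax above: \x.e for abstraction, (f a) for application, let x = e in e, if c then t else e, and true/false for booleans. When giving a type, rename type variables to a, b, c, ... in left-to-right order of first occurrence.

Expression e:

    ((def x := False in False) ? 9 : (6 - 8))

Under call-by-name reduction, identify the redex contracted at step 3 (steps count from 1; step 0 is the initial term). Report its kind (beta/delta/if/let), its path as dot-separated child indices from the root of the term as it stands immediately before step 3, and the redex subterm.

Answer: delta at root : (6 - 8)

Derivation:
step 0: (if (let x = false in false) then 9 else (6 - 8))
step 1: [let@0] (if false then 9 else (6 - 8))
step 2: [if@root] (6 - 8)
step 3: [delta@root] -2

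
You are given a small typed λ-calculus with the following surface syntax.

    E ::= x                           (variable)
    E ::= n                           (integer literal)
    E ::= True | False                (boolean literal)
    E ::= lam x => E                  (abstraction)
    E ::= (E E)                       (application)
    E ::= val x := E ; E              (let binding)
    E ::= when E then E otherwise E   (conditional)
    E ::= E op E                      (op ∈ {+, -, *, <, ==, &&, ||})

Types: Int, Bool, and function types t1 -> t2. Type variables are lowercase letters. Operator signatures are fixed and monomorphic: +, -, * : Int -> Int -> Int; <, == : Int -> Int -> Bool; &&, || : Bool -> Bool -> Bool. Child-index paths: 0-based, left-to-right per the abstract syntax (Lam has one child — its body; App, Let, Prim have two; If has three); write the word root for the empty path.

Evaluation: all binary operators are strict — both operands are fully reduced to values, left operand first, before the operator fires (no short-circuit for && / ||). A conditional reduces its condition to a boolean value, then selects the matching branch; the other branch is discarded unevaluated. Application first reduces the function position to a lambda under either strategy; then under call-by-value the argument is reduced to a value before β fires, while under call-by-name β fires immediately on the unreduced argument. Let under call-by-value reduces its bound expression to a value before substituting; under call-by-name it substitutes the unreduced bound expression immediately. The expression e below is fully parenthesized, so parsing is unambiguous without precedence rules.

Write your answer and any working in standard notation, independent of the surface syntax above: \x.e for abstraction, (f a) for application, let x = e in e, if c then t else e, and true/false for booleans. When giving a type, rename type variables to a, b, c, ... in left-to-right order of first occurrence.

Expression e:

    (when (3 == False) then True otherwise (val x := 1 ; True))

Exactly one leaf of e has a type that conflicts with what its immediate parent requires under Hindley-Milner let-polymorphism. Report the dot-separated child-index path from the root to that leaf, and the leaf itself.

Answer: 0.1 : false

Working:
  unify Int ~ Int
  unify Bool ~ Int
  FAIL: mismatch Bool ~ Int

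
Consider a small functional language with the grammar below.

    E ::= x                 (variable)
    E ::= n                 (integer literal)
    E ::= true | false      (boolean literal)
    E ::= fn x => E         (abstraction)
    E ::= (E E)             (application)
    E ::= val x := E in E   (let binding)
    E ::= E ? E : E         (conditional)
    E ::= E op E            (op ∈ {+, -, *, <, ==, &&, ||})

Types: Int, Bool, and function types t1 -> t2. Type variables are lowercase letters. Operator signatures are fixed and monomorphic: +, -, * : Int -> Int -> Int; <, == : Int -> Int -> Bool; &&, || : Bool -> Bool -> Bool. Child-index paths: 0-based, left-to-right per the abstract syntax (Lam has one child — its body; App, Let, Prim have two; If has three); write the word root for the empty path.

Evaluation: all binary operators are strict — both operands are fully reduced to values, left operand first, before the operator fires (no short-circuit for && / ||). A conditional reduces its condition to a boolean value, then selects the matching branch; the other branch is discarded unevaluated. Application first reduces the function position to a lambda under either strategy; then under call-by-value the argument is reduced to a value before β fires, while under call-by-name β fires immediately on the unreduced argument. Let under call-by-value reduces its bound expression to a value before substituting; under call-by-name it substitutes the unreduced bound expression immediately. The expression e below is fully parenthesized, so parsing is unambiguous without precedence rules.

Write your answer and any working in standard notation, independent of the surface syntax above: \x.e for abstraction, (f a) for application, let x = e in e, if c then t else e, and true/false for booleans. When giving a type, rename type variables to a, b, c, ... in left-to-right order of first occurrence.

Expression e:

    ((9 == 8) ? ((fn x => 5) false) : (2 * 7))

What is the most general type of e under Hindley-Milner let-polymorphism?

Answer: Int

Trace:
  unify Int ~ Int
  unify Int ~ Int
  unify Bool ~ Bool
\x._ : a -> Int
  unify a -> Int ~ Bool -> b
  unify a ~ Bool
  unify Int ~ b
_ _ : Int
  unify Int ~ Int
  unify Int ~ Int
  unify Int ~ Int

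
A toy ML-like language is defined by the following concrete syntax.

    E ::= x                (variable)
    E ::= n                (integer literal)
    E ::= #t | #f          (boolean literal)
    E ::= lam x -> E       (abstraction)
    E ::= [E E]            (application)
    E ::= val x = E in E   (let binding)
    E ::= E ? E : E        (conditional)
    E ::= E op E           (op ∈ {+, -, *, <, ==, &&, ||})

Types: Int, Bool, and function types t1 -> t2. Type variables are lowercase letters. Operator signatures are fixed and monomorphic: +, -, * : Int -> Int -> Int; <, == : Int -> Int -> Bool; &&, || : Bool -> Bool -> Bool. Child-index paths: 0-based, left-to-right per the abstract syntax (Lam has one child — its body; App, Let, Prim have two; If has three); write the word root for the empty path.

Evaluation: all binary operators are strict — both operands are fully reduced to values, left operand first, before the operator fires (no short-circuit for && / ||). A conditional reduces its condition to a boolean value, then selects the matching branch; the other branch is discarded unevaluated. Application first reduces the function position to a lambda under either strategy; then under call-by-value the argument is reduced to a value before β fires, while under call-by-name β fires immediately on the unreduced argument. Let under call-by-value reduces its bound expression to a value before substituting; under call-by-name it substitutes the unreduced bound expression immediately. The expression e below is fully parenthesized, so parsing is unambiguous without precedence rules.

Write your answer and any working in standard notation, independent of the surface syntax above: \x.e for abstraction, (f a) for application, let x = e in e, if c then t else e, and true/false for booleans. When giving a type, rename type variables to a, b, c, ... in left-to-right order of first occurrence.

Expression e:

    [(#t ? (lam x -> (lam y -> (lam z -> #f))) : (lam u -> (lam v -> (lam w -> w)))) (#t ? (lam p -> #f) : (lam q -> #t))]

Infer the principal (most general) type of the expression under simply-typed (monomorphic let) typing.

Answer: a -> Bool -> Bool

Trace:
  unify Bool ~ Bool
\z._ : c -> Bool
\y._ : b -> c -> Bool
\x._ : a -> b -> c -> Bool
w : f
\w._ : f -> f
\v._ : e -> f -> f
\u._ : d -> e -> f -> f
  unify a -> b -> c -> Bool ~ d -> e -> f -> f
  unify a ~ d
  unify b -> c -> Bool ~ e -> f -> f
  unify b ~ e
  unify c -> Bool ~ f -> f
  unify c ~ f
  unify Bool ~ f
  unify Bool ~ Bool
\p._ : g -> Bool
\q._ : h -> Bool
  unify g -> Bool ~ h -> Bool
  unify g ~ h
  unify Bool ~ Bool
  unify d -> e -> Bool -> Bool ~ (h -> Bool) -> i
  unify d ~ h -> Bool
  unify e -> Bool -> Bool ~ i
_ _ : e -> Bool -> Bool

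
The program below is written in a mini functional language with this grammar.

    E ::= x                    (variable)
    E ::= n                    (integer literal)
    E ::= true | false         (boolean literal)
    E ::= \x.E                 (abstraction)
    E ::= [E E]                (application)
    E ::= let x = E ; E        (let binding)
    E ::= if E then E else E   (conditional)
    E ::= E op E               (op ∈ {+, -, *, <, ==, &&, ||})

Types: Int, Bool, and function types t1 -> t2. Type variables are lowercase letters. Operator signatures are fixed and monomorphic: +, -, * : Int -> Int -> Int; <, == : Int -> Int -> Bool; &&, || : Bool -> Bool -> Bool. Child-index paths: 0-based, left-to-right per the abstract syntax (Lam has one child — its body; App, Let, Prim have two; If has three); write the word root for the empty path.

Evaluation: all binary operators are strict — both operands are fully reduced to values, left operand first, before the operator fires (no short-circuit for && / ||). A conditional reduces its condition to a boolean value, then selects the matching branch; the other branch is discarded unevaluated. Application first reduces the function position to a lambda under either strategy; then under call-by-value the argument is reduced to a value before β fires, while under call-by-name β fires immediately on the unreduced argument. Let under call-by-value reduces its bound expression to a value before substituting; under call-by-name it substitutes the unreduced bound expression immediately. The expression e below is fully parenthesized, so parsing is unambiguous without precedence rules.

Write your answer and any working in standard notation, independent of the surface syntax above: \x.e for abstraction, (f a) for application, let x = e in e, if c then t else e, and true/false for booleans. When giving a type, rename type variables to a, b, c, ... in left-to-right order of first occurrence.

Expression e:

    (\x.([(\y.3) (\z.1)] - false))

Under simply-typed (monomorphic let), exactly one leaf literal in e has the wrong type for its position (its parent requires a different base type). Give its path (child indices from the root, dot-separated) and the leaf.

Answer: 0.1 : false

Working:
\y._ : b -> Int
\z._ : c -> Int
  unify b -> Int ~ (c -> Int) -> d
  unify b ~ c -> Int
  unify Int ~ d
_ _ : Int
  unify Int ~ Int
  unify Bool ~ Int
  FAIL: mismatch Bool ~ Int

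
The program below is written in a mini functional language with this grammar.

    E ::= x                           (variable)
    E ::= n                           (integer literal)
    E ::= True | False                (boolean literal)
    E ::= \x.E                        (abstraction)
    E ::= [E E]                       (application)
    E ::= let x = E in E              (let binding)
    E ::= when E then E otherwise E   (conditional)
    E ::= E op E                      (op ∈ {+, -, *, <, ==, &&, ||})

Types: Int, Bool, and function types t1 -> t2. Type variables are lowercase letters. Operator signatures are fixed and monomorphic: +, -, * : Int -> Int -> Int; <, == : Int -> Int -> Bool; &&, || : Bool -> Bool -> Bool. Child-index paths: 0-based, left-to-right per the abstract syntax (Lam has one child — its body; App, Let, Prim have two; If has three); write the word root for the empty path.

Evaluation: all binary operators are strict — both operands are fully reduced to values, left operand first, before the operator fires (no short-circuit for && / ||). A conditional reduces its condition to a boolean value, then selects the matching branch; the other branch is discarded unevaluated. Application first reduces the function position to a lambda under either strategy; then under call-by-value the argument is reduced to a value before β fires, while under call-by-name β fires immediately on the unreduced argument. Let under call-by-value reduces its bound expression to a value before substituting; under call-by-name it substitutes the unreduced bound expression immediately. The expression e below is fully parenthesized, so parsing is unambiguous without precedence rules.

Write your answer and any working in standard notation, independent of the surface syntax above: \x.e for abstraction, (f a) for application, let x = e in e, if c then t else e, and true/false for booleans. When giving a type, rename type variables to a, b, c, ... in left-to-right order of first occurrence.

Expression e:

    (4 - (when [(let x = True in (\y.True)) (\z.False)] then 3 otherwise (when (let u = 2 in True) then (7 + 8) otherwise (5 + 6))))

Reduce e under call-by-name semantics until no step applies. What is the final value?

Derivation:
step 0: (4 - (if ((let x = true in (\y.true)) (\z.false)) then 3 else (if (let u = 2 in true) then (7 + 8) else (5 + 6))))
step 1: [let@1.0.0] (4 - (if ((\y.true) (\z.false)) then 3 else (if (let u = 2 in true) then (7 + 8) else (5 + 6))))
step 2: [beta@1.0] (4 - (if true then 3 else (if (let u = 2 in true) then (7 + 8) else (5 + 6))))
step 3: [if@1] (4 - 3)
step 4: [delta@root] 1

Answer: 1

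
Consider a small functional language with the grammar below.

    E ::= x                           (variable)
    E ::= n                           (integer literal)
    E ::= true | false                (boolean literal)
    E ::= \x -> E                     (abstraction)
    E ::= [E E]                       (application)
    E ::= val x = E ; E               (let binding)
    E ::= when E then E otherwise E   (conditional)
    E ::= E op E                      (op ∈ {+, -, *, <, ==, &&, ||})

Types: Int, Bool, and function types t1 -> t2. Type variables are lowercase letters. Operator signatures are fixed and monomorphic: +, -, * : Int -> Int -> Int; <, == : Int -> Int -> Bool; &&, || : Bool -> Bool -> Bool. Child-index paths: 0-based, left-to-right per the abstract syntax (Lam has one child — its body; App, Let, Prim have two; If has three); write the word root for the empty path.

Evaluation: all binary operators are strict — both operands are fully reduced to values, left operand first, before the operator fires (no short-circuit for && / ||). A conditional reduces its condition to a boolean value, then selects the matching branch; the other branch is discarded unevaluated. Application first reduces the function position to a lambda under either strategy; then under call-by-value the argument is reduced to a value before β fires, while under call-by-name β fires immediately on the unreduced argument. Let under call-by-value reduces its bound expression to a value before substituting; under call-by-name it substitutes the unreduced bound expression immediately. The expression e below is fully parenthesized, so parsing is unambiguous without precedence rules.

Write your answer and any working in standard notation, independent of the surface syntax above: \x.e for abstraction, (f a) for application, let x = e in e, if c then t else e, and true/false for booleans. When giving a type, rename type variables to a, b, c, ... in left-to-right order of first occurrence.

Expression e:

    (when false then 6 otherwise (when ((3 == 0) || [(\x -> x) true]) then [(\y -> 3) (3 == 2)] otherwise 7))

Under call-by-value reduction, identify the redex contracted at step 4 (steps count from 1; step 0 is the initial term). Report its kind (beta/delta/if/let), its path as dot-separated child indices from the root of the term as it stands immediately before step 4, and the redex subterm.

Derivation:
step 0: (if false then 6 else (if ((3 == 0) || ((\x.x) true)) then ((\y.3) (3 == 2)) else 7))
step 1: [if@root] (if ((3 == 0) || ((\x.x) true)) then ((\y.3) (3 == 2)) else 7)
step 2: [delta@0.0] (if (false || ((\x.x) true)) then ((\y.3) (3 == 2)) else 7)
step 3: [beta@0.1] (if (false || true) then ((\y.3) (3 == 2)) else 7)
step 4: [delta@0] (if true then ((\y.3) (3 == 2)) else 7)

Answer: delta at 0 : (false || true)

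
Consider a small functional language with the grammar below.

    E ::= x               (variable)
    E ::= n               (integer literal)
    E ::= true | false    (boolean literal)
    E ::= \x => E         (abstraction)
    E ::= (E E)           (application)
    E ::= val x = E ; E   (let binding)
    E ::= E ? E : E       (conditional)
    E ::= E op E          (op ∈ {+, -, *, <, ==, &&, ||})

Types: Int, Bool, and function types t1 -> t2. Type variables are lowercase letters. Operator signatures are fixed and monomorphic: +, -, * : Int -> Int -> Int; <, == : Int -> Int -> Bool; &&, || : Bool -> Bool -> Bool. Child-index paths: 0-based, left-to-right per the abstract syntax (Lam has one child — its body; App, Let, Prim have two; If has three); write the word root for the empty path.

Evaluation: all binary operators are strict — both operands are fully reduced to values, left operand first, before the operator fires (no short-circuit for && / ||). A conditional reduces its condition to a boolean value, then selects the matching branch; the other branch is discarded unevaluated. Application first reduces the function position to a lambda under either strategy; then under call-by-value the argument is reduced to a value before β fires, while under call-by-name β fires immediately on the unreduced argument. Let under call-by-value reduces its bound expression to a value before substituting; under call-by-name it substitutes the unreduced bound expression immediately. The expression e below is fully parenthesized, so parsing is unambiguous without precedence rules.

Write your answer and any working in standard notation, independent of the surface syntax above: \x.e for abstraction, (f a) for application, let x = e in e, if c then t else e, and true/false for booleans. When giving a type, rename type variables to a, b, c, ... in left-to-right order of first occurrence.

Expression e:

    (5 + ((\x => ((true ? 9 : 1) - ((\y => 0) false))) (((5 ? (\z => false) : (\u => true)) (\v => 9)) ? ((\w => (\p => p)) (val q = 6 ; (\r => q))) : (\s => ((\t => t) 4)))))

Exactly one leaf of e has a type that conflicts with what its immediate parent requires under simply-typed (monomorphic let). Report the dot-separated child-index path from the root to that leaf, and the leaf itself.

Answer: 1.1.0.0.0 : 5

Working:
  unify Int ~ Int
  unify Bool ~ Bool
  unify Int ~ Int
  unify Int ~ Int
\y._ : b -> Int
  unify b -> Int ~ Bool -> c
  unify b ~ Bool
  unify Int ~ c
_ _ : Int
  unify Int ~ Int
\x._ : a -> Int
  unify Int ~ Bool
  FAIL: mismatch Int ~ Bool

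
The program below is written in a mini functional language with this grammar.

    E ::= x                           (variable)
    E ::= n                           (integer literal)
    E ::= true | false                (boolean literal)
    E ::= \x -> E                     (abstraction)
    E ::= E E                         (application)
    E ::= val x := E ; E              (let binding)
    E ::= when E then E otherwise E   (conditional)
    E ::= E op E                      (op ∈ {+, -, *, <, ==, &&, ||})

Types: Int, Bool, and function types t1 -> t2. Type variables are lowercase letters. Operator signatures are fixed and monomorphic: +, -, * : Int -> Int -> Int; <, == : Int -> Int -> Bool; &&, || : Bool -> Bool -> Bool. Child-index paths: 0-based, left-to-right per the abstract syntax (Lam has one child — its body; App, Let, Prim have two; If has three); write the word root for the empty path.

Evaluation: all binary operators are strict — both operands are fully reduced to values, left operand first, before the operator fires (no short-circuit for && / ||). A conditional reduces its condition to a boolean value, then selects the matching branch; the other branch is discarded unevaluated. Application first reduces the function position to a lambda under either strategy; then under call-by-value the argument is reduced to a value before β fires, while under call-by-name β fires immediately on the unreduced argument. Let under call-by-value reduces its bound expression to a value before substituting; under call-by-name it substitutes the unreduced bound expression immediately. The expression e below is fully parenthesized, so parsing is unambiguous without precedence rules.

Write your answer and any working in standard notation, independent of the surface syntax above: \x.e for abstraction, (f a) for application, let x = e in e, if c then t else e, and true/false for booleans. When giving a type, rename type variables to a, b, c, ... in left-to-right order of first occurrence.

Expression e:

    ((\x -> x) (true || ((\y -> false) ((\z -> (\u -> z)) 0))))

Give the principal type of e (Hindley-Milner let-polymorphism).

Derivation:
x : a
\x._ : a -> a
  unify Bool ~ Bool
\y._ : b -> Bool
z : c
\u._ : d -> c
\z._ : c -> d -> c
  unify c -> d -> c ~ Int -> e
  unify c ~ Int
  unify d -> Int ~ e
_ _ : d -> Int
  unify b -> Bool ~ (d -> Int) -> f
  unify b ~ d -> Int
  unify Bool ~ f
_ _ : Bool
  unify Bool ~ Bool
  unify a -> a ~ Bool -> g
  unify a ~ Bool
  unify Bool ~ g
_ _ : Bool

Answer: Bool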